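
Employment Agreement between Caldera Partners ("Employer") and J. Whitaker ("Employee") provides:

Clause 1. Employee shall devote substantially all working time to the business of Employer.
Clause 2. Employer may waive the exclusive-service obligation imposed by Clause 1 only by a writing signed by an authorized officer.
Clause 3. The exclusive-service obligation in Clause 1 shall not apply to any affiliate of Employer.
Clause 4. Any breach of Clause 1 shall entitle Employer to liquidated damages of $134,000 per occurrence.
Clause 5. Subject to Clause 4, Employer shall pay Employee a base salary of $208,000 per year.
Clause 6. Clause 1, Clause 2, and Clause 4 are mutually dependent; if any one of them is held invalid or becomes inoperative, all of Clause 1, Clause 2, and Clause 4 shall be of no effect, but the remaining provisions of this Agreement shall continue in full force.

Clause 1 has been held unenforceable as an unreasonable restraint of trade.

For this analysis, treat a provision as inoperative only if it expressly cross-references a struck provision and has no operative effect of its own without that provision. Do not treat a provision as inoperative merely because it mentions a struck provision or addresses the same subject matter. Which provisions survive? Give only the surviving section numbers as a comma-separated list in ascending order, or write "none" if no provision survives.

5, 6

Clause 1 is struck. Clause 2 operates only by reference to Clause 1, so it falls with Clause 1. The whole of Clause 3 is the carve-out from the exclusive-service obligation, defined by reference to Clause 1, so Clause 3 cannot stand once Clause 1 is removed. Clause 4 has no operative effect of its own apart from Clause 1 and is therefore inoperative. Clause 5 mentions Clause 4 but its own obligation stands independently of Clause 4, so Clause 5 is not affected. Clause 6 declares Clause 1, Clause 2, and Clause 4 mutually dependent; since one of them has fallen, all of them are of no effect. The remainder continues in force under Clause 6. The provisions still in force are Clause 5 and Clause 6.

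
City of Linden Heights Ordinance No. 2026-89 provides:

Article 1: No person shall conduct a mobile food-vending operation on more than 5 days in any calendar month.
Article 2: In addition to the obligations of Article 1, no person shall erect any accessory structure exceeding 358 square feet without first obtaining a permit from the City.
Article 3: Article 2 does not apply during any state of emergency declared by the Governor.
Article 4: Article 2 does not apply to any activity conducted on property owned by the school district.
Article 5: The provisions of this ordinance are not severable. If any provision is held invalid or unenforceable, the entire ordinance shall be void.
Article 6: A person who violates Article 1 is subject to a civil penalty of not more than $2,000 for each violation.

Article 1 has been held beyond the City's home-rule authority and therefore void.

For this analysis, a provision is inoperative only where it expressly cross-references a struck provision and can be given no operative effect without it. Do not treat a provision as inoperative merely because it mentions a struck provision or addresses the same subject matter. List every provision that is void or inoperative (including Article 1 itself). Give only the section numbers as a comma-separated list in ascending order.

1, 2, 3, 4, 5, 6

Article 1 is struck. Article 6 merely fixes the civil penalty for violating Article 1; with Article 1 gone it has nothing to operate on and falls away. Article 5 provides that the ordinance is not severable, so the invalidity of any one provision voids the entire ordinance. No provision of the ordinance survives.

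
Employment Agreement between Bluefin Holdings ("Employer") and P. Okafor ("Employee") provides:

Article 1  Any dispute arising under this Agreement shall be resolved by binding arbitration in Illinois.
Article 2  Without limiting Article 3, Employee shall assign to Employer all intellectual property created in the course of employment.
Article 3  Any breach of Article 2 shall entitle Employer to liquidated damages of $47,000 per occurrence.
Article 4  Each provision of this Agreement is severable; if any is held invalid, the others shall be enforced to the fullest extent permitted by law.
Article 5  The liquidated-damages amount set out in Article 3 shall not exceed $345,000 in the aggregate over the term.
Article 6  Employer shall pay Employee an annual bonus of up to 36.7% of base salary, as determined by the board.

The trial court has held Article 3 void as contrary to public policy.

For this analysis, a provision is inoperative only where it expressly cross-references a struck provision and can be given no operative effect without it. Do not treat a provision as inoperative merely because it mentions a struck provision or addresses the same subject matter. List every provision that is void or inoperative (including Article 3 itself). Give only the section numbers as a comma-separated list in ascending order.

3, 5

Article 3 is struck. Article 5 has no operative effect of its own apart from Article 3 and is therefore inoperative. Article 2 mentions Article 3 but its own obligation stands independently of Article 3, so Article 2 is not affected. Article 4 is a severability clause and preserves every provision that can still be given independent effect. That leaves Article 1, Article 2, Article 4, and Article 6 in effect.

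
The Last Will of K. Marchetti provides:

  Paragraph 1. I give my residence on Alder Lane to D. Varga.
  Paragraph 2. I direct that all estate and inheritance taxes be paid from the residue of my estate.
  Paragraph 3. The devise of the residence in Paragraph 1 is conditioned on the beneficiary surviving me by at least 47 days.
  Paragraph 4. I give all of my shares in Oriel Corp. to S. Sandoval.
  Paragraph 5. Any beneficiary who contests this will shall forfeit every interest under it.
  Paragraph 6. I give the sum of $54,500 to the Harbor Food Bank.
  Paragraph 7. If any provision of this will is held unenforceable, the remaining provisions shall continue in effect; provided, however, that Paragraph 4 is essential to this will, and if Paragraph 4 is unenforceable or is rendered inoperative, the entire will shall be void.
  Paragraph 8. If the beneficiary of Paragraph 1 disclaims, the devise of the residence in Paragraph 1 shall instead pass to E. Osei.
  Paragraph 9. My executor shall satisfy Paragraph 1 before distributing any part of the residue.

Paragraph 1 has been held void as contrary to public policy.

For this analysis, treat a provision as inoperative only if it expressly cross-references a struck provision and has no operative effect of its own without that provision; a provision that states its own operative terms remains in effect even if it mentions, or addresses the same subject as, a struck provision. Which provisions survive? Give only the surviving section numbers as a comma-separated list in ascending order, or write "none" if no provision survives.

2, 4, 5, 6, 7

Paragraph 1 is struck. Paragraph 3 has no operative effect of its own apart from Paragraph 1 and is therefore inoperative. Paragraph 8 merely fixes the alternative disposition for Paragraph 1; with Paragraph 1 gone it has nothing to operate on and falls away. The only function of Paragraph 9 is the priority direction for Paragraph 1, so it cannot stand once Paragraph 1 is removed. Paragraph 7 makes Paragraph 4 an essential term, but Paragraph 4 is unaffected, so the severability proviso in Paragraph 7 preserves the remaining provisions. The provisions still in force are Paragraph 2, Paragraph 4, Paragraph 5, Paragraph 6, and Paragraph 7.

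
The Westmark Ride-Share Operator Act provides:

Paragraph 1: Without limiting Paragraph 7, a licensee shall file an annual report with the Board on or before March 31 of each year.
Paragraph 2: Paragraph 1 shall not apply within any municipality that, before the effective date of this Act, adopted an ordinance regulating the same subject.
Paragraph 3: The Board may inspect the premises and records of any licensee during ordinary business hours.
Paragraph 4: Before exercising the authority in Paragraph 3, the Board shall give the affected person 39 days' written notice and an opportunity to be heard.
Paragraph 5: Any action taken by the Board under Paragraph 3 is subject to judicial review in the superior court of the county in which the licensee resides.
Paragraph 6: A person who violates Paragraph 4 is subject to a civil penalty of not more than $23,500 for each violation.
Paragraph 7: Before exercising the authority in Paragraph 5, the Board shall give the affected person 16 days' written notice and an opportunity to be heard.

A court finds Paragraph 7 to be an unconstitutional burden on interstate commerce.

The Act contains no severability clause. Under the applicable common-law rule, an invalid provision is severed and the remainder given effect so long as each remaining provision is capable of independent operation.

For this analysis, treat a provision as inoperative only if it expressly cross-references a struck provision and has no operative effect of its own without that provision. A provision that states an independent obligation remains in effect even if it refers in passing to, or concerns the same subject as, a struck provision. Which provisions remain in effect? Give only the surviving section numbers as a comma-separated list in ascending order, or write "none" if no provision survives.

1, 2, 3, 4, 5, 6

Paragraph 7 is struck. Paragraph 1 mentions Paragraph 7 but its own obligation stands independently of Paragraph 7, so Paragraph 1 is not affected. Nothing else in the Act is defined by reference to Paragraph 7. With no severability clause, the stated default rule severs what cannot stand and enforces each remaining provision that can operate on its own. The provisions still in force are Paragraph 1, Paragraph 2, Paragraph 3, Paragraph 4, Paragraph 5, and Paragraph 6.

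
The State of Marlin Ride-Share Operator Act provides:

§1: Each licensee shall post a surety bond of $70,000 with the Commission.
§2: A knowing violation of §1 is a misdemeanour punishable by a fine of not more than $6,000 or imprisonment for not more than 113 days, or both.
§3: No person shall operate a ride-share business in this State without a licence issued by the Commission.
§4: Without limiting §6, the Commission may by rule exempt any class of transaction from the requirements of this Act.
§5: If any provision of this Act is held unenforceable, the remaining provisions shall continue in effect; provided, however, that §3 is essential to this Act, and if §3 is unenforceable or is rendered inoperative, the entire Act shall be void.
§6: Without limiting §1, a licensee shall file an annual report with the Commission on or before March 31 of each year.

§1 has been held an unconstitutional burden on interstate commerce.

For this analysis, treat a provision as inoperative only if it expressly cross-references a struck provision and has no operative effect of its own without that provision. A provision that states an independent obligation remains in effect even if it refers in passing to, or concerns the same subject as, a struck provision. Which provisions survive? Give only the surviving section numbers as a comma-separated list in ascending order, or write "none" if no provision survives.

§1 is struck. §2 has no operative effect of its own apart from §1 and is therefore inoperative. §6 mentions §1 but its own obligation stands independently of §1, so §6 is not affected. §5 makes §3 an essential term, but §3 is unaffected, so the severability proviso in §5 preserves the remaining provisions. That leaves §3, §4, §5, and §6 in effect.

3, 4, 5, 6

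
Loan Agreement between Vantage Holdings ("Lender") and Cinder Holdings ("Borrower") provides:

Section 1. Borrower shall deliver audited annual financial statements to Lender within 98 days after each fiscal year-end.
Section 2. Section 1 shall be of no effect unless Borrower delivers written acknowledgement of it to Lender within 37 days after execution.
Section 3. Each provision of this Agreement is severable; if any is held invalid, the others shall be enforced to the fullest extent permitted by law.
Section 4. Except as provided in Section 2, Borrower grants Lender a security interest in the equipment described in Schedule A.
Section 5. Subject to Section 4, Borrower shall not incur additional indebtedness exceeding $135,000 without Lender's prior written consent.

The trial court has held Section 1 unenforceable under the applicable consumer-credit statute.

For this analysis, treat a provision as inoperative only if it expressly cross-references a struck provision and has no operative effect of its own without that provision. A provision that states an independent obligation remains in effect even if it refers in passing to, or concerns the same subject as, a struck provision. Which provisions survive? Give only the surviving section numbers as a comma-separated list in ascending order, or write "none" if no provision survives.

Section 1 is struck. Section 2 has no operative effect of its own apart from Section 1 and is therefore inoperative. Section 4 mentions Section 2 but its own obligation stands independently of Section 2, so Section 4 is not affected. Under the severability clause in Section 3, the remaining provisions continue in force. Section 3, Section 4, and Section 5 remain in effect.

3, 4, 5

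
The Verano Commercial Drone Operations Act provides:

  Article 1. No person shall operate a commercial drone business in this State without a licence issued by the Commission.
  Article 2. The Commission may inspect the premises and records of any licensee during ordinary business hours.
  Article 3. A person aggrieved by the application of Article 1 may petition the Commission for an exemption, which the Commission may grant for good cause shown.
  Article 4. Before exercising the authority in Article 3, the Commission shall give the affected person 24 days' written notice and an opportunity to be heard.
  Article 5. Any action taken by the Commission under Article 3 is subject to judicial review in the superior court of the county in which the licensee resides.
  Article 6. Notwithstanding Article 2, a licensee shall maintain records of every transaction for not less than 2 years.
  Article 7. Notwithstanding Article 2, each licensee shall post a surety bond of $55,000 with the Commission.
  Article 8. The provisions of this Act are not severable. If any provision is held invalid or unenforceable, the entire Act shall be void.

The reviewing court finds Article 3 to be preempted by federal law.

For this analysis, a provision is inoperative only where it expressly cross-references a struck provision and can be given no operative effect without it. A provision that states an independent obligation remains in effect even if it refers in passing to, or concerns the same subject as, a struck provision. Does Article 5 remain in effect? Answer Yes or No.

No

Article 3 is struck. Article 4 has no operative effect of its own apart from Article 3 and is therefore inoperative. Article 5 merely fixes the judicial-review right for Article 3; with Article 3 gone it has nothing to operate on and falls away. Article 8 provides that the Act is not severable, so the invalidity of any one provision voids the entire Act. No provision of the Act survives. Article 5 is among the inoperative provisions, so the answer is no.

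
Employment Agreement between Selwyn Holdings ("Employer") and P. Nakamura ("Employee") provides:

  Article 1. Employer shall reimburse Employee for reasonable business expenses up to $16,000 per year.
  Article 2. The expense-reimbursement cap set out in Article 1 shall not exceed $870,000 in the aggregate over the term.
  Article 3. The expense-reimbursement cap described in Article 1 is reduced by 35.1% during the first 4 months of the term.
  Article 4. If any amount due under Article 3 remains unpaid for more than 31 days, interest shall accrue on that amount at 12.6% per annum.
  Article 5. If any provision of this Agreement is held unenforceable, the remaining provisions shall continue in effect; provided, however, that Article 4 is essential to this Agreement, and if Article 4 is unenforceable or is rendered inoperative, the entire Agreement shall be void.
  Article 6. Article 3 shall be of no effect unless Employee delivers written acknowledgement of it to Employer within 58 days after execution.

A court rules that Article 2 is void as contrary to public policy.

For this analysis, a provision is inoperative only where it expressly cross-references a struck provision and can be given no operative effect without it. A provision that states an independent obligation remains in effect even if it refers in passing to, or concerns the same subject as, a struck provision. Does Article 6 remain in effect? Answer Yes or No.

Yes

Article 2 is struck. Nothing else in the Agreement is defined by reference to Article 2. Article 5 makes Article 4 an essential term, but Article 4 is unaffected, so the severability proviso in Article 5 preserves the remaining provisions. Article 1, Article 3, Article 4, Article 5, and Article 6 remain in effect. Article 6 is among the surviving provisions, so the answer is yes.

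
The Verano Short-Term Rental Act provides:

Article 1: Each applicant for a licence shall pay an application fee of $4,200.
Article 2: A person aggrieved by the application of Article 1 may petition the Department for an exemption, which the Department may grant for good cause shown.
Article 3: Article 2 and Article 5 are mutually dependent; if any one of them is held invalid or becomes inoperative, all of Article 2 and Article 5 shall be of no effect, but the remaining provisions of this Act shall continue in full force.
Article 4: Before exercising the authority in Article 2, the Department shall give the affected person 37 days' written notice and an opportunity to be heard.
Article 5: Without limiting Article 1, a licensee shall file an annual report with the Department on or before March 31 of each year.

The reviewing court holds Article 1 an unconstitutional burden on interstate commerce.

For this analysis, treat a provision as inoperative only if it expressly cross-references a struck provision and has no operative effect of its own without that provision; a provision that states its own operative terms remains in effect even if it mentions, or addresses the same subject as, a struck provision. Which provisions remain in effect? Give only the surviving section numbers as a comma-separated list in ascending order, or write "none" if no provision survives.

3

Article 1 is struck. The only function of Article 2 is the exemption procedure for Article 1, so it cannot stand once Article 1 is removed. Article 4 merely fixes the notice-and-hearing requirement for Article 2; with Article 2 gone it has nothing to operate on and falls away. Article 3 declares Article 2 and Article 5 mutually dependent; since one of them has fallen, all of them are of no effect. That brings down Article 5 as well. The remainder continues in force under Article 3. Only Article 3 remains in effect.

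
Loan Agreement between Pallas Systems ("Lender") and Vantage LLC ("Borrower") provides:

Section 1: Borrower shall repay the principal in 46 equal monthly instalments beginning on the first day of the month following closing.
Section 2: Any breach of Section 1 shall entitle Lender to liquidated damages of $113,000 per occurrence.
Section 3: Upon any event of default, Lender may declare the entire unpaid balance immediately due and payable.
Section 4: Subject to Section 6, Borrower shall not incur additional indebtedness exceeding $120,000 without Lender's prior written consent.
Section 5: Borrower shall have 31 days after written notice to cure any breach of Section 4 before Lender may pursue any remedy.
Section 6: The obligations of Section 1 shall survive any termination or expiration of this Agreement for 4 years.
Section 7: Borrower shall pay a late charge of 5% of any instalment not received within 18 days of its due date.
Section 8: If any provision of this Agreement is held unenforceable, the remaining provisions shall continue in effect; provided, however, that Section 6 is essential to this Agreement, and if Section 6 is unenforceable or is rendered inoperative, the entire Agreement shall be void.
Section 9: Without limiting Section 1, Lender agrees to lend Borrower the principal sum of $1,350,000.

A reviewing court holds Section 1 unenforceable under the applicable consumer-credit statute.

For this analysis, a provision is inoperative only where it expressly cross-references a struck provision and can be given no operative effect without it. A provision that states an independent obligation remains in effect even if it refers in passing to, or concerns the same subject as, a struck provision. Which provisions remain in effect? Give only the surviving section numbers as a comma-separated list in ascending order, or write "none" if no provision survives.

Section 1 is struck. The whole of Section 2 is the liquidated-damages amount, defined by reference to Section 1, so Section 2 cannot stand once Section 1 is removed. Section 6 has no operative effect of its own apart from Section 1 and is therefore inoperative. Section 8 makes Section 6 an essential term, and Section 6 has been rendered inoperative by the cascade; under Section 8, the entire Agreement is therefore void. No provision of the Agreement survives.

none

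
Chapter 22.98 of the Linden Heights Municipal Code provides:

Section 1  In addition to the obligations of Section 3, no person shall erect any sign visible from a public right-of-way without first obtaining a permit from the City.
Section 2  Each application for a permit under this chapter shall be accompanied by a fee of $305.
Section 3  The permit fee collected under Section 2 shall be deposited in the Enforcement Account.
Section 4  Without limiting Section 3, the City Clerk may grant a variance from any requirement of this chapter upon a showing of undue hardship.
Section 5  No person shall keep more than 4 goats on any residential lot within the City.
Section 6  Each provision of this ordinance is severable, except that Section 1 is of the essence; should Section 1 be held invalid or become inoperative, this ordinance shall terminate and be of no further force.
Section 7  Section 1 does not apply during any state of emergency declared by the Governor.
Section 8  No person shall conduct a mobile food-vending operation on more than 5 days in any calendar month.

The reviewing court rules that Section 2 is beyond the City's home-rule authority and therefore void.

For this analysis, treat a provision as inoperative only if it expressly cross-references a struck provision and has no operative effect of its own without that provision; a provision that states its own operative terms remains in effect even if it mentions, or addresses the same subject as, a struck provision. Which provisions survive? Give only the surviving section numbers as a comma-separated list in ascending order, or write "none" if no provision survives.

Section 2 is struck. Section 3 does nothing except set the disposition of the permit fee by reference to Section 2; with Section 2 gone it has no independent effect and is inoperative. Although Section 1 refers to Section 3, its operative terms do not depend on Section 3, so it remains in effect. Section 4 mentions Section 3 but its own obligation stands independently of Section 3, so Section 4 is not affected. Section 6 makes Section 1 an essential term, but Section 1 is unaffected, so the severability proviso in Section 6 preserves the remaining provisions. Section 1, Section 4, Section 5, Section 6, Section 7, and Section 8 remain in effect.

1, 4, 5, 6, 7, 8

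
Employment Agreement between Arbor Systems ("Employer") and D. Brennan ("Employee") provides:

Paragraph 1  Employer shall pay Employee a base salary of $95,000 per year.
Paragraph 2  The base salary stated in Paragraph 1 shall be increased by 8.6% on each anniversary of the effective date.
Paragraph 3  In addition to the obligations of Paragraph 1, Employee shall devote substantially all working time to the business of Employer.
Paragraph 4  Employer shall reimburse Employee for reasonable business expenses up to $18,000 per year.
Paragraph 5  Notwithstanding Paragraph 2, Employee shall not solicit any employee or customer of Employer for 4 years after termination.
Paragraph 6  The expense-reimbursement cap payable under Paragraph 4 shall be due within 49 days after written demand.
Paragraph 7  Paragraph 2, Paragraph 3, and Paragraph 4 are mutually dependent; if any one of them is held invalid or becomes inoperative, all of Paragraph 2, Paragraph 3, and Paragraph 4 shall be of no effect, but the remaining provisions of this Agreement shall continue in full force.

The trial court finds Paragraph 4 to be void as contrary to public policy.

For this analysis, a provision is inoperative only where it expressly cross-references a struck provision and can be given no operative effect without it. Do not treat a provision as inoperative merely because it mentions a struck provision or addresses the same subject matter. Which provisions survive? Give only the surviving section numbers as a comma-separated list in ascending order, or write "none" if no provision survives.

Paragraph 4 is struck. Paragraph 6 does nothing except set the payment deadline for the expense-reimbursement cap by reference to Paragraph 4; with Paragraph 4 gone it has no independent effect and is inoperative. Paragraph 5 mentions Paragraph 2 but its own obligation stands independently of Paragraph 2, so Paragraph 5 is not affected. Paragraph 7 declares Paragraph 2, Paragraph 3, and Paragraph 4 mutually dependent; since one of them has fallen, all of them are of no effect. That brings down Paragraph 2 and Paragraph 3 as well. The remainder continues in force under Paragraph 7. The provisions still in force are Paragraph 1, Paragraph 5, and Paragraph 7.

1, 5, 7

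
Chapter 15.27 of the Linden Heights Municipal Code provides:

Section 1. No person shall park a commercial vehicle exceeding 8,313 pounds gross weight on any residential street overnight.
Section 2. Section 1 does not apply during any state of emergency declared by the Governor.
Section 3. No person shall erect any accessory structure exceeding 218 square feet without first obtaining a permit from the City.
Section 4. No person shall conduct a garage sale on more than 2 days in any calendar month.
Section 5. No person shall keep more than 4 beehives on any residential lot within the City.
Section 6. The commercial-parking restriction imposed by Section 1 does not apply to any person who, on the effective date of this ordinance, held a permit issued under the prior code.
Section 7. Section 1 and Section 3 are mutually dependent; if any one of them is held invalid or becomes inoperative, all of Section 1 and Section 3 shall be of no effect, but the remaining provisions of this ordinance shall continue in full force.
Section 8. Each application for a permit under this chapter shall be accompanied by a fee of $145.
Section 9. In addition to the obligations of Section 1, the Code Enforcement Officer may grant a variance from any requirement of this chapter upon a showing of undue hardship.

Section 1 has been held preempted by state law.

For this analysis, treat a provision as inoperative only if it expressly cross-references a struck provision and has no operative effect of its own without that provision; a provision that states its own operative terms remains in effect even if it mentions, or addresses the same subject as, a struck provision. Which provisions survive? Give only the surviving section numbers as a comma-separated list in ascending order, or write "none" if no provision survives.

Section 1 is struck. Section 2 merely fixes the emergency suspension of Section 1; with Section 1 gone it has nothing to operate on and falls away. Section 6 merely fixes the grandfather exemption from Section 1; with Section 1 gone it has nothing to operate on and falls away. Although Section 9 refers to Section 1, its operative terms do not depend on Section 1, so it remains in effect. Section 7 declares Section 1 and Section 3 mutually dependent; since one of them has fallen, all of them are of no effect. That brings down Section 3 as well. The remainder continues in force under Section 7. Section 4, Section 5, Section 7, Section 8, and Section 9 remain in effect.

4, 5, 7, 8, 9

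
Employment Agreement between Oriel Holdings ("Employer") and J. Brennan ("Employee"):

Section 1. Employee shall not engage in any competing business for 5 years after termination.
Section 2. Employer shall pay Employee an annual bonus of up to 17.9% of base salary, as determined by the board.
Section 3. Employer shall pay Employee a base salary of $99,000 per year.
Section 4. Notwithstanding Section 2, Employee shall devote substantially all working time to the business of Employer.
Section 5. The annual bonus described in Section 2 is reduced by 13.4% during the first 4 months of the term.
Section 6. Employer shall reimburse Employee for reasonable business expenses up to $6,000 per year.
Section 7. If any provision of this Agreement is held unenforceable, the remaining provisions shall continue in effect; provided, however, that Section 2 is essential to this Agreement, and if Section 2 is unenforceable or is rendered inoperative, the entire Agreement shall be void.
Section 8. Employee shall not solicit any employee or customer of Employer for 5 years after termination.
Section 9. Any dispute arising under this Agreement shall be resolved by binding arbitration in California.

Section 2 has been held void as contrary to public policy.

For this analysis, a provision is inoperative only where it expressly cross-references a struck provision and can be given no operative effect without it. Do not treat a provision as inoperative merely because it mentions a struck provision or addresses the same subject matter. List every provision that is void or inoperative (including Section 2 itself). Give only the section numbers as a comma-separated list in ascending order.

1, 2, 3, 4, 5, 6, 7, 8, 9

Section 2 is struck. Section 5 does nothing except set the introductory reduction to the annual bonus by reference to Section 2; with Section 2 gone it has no independent effect and is inoperative. Section 7 makes Section 2 an essential term, and Section 2 is the provision held invalid; under Section 7, the entire Agreement is therefore void. No provision of the Agreement survives.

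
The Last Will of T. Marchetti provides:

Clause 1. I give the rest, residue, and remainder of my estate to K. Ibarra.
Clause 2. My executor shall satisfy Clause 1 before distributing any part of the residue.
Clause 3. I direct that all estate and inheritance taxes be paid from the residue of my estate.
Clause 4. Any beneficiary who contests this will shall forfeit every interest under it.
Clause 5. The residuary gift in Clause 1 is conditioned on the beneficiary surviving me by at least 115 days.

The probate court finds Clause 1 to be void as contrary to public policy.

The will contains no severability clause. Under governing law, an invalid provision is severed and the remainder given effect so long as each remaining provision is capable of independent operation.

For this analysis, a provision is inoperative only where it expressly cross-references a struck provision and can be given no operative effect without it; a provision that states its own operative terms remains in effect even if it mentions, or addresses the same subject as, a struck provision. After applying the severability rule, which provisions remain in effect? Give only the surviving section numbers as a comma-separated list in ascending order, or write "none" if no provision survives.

Clause 1 is struck. Clause 2 operates only by reference to Clause 1, so it falls with Clause 1. Clause 5 operates only by reference to Clause 1, so it falls with Clause 1. With no severability clause, the stated default rule severs what cannot stand and enforces each remaining provision that can operate on its own. Clause 3 and Clause 4 remain in effect.

3, 4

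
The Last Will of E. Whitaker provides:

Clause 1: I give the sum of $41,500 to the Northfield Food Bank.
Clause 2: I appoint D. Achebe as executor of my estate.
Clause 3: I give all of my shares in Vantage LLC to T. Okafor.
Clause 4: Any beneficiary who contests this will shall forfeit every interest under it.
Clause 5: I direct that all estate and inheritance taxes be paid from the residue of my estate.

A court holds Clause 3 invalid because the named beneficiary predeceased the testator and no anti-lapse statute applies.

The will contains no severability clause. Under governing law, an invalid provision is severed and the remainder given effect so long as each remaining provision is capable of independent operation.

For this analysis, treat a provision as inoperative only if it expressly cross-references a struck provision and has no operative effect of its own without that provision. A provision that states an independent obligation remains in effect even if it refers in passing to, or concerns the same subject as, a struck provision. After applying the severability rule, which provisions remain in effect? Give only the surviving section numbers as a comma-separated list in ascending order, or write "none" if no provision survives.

Clause 3 is struck. No other provision's operative terms depend on Clause 3. Under the stated default rule, only provisions that cannot operate independently fall away; the rest are enforced. The provisions still in force are Clause 1, Clause 2, Clause 4, and Clause 5.

1, 2, 4, 5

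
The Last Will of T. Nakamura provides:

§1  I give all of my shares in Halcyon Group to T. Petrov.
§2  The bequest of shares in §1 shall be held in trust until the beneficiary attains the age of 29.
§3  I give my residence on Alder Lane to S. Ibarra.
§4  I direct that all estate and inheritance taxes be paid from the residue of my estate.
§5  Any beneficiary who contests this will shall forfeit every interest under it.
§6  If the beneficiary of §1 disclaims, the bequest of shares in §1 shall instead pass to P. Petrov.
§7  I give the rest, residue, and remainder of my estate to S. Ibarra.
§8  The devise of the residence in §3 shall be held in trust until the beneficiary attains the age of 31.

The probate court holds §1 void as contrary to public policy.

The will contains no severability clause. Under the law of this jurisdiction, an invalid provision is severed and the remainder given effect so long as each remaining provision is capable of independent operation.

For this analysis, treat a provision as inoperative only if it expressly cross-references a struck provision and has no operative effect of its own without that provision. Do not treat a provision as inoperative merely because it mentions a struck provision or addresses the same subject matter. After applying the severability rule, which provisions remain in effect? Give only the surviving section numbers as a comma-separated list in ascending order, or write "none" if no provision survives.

3, 4, 5, 7, 8

§1 is struck. The only function of §2 is the trust for §1, so it cannot stand once §1 is removed. §6 has no operative effect of its own apart from §1 and is therefore inoperative. Under the stated default rule, only provisions that cannot operate independently fall away; the rest are enforced. §3, §4, §5, §7, and §8 remain in effect.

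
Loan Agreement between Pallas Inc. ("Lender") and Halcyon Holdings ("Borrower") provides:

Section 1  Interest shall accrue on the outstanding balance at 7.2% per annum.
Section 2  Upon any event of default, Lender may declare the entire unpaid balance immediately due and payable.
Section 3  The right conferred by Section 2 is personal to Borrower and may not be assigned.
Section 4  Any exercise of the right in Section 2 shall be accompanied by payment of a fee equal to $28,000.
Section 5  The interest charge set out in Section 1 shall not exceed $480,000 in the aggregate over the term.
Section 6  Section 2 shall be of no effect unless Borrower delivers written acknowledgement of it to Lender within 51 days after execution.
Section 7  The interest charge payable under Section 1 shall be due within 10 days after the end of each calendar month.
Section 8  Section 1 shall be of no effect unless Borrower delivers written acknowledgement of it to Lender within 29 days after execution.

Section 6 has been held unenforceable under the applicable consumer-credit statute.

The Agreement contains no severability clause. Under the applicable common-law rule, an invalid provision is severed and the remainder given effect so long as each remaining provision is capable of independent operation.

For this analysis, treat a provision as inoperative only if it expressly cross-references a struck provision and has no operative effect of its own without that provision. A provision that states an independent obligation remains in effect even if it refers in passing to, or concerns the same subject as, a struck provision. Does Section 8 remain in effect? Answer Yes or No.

Section 6 is struck. Nothing else in the Agreement is defined by reference to Section 6. With no severability clause, the stated default rule severs what cannot stand and enforces each remaining provision that can operate on its own. The provisions still in force are Section 1, Section 2, Section 3, Section 4, Section 5, Section 7, and Section 8. Section 8 is among the surviving provisions, so the answer is yes.

Yes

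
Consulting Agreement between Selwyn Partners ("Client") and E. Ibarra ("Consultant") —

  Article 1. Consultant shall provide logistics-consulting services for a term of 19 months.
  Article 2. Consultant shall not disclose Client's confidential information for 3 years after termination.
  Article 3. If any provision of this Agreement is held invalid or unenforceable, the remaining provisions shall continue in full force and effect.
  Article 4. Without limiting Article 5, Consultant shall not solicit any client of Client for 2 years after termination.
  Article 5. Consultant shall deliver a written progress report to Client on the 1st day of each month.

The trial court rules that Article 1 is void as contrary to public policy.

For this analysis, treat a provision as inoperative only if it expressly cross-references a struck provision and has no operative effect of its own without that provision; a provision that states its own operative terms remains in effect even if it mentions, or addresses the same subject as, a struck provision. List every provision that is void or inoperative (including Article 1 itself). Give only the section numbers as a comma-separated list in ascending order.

Article 1 is struck. No other provision's operative terms depend on Article 1. Article 3 is a severability clause and preserves every provision that can still be given independent effect. Article 2, Article 3, Article 4, and Article 5 remain in effect.

1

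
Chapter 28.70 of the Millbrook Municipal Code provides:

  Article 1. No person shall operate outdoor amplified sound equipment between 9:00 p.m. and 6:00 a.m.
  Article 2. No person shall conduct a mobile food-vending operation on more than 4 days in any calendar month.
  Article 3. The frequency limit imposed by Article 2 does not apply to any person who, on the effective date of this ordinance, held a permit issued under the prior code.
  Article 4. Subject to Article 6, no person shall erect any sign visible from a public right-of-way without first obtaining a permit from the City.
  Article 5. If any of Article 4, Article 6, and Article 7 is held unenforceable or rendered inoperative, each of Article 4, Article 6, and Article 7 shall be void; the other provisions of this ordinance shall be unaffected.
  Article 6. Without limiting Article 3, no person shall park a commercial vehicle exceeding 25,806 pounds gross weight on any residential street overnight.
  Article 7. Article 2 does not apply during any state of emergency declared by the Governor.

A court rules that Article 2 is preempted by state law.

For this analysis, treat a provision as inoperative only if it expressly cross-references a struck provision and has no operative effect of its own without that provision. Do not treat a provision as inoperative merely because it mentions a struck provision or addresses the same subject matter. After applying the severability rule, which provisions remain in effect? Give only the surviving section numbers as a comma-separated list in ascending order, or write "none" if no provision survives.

Article 2 is struck. The only function of Article 3 is the grandfather exemption from Article 2, so it cannot stand once Article 2 is removed. The only function of Article 7 is the emergency suspension of Article 2, so it cannot stand once Article 2 is removed. Article 5 declares Article 4, Article 6, and Article 7 mutually dependent; since one of them has fallen, all of them are of no effect. That brings down Article 4 and Article 6 as well. The remainder continues in force under Article 5. The provisions still in force are Article 1 and Article 5.

1, 5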